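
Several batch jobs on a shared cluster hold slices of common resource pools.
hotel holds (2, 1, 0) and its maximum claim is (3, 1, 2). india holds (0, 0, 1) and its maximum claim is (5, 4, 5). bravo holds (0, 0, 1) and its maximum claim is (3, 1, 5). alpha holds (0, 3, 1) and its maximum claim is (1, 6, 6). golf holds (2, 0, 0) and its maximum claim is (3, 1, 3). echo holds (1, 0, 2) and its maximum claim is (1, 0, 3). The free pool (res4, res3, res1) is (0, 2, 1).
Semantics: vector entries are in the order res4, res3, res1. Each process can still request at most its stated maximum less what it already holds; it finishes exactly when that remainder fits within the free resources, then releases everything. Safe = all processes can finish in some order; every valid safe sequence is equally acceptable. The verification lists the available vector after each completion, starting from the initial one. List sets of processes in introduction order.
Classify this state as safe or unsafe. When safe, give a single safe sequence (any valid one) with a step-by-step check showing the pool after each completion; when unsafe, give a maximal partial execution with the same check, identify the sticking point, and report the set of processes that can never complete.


The state is UNSAFE.
Key observation: no order helps: past echo, golf, hotel, the free pool tops out at (5, 3, 3), below what each blocked process needs in res1.
The run echo, golf, hotel cannot be extended any further. Step-by-step check:
  pool = (0, 2, 1)
  run echo (needs (0, 0, 1), free (0, 2, 1)); after release of (1, 0, 2) the pool is (1, 2, 3)
  run golf (needs (1, 1, 3), free (1, 2, 3)); after release of (2, 0, 0) the pool is (3, 2, 3)
  run hotel (needs (1, 0, 2), free (3, 2, 3)); after release of (2, 1, 0) the pool is (5, 3, 3)
  india cannot run: need (5, 4, 4) vs free (5, 3, 3) (insufficient res3 and res1)
  bravo cannot run: need (3, 1, 4) vs free (5, 3, 3) (insufficient res1)
  alpha cannot run: need (1, 3, 5) vs free (5, 3, 3) (insufficient res1)
Processes that can never finish: india, bravo and alpha.


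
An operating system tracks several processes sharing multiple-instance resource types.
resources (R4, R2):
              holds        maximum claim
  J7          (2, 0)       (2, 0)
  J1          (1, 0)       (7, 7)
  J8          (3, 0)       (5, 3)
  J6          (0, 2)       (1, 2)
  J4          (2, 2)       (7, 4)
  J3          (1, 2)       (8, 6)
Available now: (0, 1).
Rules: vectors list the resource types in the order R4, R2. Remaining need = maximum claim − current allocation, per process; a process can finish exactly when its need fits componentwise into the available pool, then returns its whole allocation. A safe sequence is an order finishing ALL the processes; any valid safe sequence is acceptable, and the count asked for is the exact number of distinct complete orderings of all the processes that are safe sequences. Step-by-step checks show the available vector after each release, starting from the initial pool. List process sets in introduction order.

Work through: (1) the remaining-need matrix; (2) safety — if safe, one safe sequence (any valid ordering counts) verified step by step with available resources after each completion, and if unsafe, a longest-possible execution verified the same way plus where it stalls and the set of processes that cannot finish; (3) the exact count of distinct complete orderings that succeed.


(1) Outstanding need per process (order R4, R2):
  J7: (0, 0)
  J1: (6, 7)
  J8: (2, 3)
  J6: (1, 0)
  J4: (5, 2)
  J3: (7, 4)
(2) SAFE. One safe sequence: J7, J6, J8, J4, J3, J1.
Key observation: J8 is the earliest step where a requested resource binds exactly: need (2, 3), pool (2, 3) at its turn.
Step-by-step check:
  pool = (0, 1)
  run J7 (needs (0, 0), free (0, 1)); after release of (2, 0) the pool is (2, 1)
  run J6 (needs (1, 0), free (2, 1)); after release of (0, 2) the pool is (2, 3)
  run J8 (needs (2, 3), free (2, 3)); after release of (3, 0) the pool is (5, 3)
  run J4 (needs (5, 2), free (5, 3)); after release of (2, 2) the pool is (7, 5)
  run J3 (needs (7, 4), free (7, 5)); after release of (1, 2) the pool is (8, 7)
  run J1 (needs (6, 7), free (8, 7)); after release of (1, 0) the pool is (9, 7)
(3) The exact count: 1 of the possible complete orderings is a safe sequence.


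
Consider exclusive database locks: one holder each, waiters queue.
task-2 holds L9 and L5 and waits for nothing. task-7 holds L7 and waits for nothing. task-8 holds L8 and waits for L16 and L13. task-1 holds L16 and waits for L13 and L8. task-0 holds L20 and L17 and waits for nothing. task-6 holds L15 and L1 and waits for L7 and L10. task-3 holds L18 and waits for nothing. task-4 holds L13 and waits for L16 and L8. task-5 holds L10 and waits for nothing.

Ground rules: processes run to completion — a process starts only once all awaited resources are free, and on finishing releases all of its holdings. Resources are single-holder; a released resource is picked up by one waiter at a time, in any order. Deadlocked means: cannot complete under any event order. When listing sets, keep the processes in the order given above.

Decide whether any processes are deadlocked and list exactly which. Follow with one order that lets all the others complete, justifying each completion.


Deadlocked set: task-8, task-1 and task-4.
Key observation: the cycle task-8 -> task-1 -> task-8 can never break — each member waits on the next; task-4 is caught in further circular waits.
One completion order for the rest: task-7, task-0, task-3, task-5, task-2, task-6.
Verifying each step:
  run task-7 (it waits on nothing); releases L7
  run task-0 (it waits on nothing); releases L20 and L17
  run task-3 (it waits on nothing); releases L18
  run task-5 (it waits on nothing); releases L10
  run task-2 (it waits on nothing); releases L9 and L5
  task-6: everything it awaited (L7 and L10) is free; runs, freeing L15 and L1


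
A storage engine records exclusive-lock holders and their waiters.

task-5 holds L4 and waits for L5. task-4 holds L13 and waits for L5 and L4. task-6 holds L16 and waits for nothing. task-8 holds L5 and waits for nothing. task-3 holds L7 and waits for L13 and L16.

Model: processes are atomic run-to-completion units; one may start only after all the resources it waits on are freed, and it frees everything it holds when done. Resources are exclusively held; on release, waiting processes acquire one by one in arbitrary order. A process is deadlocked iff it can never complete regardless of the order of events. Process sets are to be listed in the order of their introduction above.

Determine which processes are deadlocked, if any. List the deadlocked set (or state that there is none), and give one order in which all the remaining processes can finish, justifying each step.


No process is deadlocked.
Key observation: all waits point, directly or indirectly, at processes that can finish, so nothing is permanently blocked.
One completion order for the rest: task-8, task-5, task-6, task-4, task-3.
Walking it through:
  task-8: no waits; runs immediately, freeing L5
  task-5: everything it awaited (L5) is free; runs, freeing L4
  task-6: no waits; runs immediately, freeing L16
  task-4: everything it awaited (L5 and L4) is free; runs, freeing L13
  task-3: everything it awaited (L13 and L16) is free; runs, freeing L7


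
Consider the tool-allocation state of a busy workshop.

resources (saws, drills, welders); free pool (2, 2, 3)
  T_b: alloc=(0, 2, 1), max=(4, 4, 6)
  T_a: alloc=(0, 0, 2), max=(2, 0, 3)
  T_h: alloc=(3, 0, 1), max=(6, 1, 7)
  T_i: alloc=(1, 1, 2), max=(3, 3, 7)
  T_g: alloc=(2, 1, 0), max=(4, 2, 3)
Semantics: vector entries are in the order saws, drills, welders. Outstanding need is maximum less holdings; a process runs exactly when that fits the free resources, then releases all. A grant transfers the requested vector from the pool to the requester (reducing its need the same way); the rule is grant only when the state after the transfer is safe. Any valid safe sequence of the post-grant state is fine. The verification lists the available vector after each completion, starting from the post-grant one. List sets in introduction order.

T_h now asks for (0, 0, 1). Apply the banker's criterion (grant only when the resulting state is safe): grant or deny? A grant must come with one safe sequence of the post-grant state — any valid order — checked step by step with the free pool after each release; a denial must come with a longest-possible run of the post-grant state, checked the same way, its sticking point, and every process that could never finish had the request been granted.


DENY — the pretend-granted state is unsafe.
Key observation: the wall is welders: completing T_a, T_g brings the pool only to (4, 3, 4), and all the rest need more.
On the post-grant state, T_a, T_g is a maximal run — nothing extends it. Step-by-step check:
  pool = (2, 2, 2)
  T_a needs (2, 0, 1) <= (2, 2, 2) -> finishes; pool += (0, 0, 2) = (2, 2, 4)
  T_g needs (2, 1, 3) <= (2, 2, 4) -> finishes; pool += (2, 1, 0) = (4, 3, 4)
  T_b cannot run: need (4, 2, 5) vs free (4, 3, 4) (insufficient welders)
  T_h cannot run: need (3, 1, 5) vs free (4, 3, 4) (insufficient welders)
  T_i cannot run: need (2, 2, 5) vs free (4, 3, 4) (insufficient welders)
Processes that could never finish after the grant: T_b, T_h and T_i.


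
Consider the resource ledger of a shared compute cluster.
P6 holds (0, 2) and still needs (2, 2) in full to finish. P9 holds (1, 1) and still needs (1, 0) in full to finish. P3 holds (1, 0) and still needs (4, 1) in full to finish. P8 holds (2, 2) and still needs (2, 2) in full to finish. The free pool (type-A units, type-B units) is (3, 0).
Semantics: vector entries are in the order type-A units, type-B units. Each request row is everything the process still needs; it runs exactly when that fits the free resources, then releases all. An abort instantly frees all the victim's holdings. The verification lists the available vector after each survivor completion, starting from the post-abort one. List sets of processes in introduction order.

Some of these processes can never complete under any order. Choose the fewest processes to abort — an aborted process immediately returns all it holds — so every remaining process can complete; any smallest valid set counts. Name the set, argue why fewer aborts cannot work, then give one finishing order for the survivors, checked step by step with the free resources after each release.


The answer: abort P8.
Key observation: P6 was stuck for good until P8 gave back (2, 2); in the order shown it finishes at step 2.
Why nothing smaller works: aborting no one leaves the state deadlocked as given.
One survivor order: P3, P6, P9. Check, step by step (post-abort pool first):
  pool = (5, 2)
  P3: need (4, 1) fits (5, 2); releases (1, 0), pool now (6, 2)
  P6: need (2, 2) fits (6, 2); releases (0, 2), pool now (6, 4)
  P9: need (1, 0) fits (6, 4); releases (1, 1), pool now (7, 5)


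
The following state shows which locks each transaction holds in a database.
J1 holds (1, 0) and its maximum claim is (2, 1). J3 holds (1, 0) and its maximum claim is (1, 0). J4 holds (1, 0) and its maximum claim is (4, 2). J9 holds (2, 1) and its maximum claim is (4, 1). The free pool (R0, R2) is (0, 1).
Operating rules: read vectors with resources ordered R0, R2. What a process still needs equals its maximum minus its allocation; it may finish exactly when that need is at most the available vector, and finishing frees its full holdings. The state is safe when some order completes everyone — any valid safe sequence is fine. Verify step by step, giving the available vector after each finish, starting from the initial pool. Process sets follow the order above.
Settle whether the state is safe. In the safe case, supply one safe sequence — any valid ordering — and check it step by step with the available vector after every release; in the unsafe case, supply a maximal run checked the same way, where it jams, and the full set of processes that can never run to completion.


SAFE — a valid safe sequence is J3, J1, J9, J4.
Key observation: J1 is the earliest step where a requested resource binds exactly: need (1, 1), pool (1, 1) at its turn.
Check, step by step:
  pool = (0, 1)
  run J3 (needs (0, 0), free (0, 1)); after release of (1, 0) the pool is (1, 1)
  run J1 (needs (1, 1), free (1, 1)); after release of (1, 0) the pool is (2, 1)
  run J9 (needs (2, 0), free (2, 1)); after release of (2, 1) the pool is (4, 2)
  run J4 (needs (3, 2), free (4, 2)); after release of (1, 0) the pool is (5, 2)


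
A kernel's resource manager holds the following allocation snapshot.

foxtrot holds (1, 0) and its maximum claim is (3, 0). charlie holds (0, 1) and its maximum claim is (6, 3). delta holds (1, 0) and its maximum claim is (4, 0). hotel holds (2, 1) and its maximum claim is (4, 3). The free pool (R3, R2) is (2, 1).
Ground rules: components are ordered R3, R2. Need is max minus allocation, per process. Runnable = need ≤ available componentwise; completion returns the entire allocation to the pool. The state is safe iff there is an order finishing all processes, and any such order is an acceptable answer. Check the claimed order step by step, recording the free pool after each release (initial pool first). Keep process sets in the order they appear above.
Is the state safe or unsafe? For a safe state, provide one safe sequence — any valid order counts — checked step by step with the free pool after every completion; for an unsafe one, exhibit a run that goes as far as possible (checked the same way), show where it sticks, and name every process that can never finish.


The state is UNSAFE.
Key observation: the pool after foxtrot, delta is (4, 1); every surviving request exceeds it in R2, so progress ends there.
Going as far as possible: foxtrot, delta; after that, nothing fits. Check, step by step:
  pool = (2, 1)
  foxtrot: need (2, 0) fits (2, 1); releases (1, 0), pool now (3, 1)
  delta: need (3, 0) fits (3, 1); releases (1, 0), pool now (4, 1)
  charlie still needs (6, 2) but only (4, 1) is free — short on R3 and R2
  hotel still needs (2, 2) but only (4, 1) is free — short on R2
Processes that can never finish: charlie and hotel.


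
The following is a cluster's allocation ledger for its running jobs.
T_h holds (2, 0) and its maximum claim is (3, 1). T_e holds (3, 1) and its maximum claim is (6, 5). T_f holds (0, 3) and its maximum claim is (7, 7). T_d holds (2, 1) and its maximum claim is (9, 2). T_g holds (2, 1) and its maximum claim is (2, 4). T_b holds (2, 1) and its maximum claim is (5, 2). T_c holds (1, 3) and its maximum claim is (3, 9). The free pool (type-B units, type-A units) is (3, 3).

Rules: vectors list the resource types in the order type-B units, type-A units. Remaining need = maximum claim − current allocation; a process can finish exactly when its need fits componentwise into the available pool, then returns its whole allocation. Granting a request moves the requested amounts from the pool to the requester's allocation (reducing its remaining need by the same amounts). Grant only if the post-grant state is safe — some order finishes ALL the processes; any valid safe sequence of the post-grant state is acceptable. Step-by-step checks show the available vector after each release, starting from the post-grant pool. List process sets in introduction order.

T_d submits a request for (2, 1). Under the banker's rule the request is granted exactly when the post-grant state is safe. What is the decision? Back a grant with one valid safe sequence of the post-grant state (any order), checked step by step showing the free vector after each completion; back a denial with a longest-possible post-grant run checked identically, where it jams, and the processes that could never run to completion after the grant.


GRANT. The post-grant state is safe; one safe sequence: T_h, T_b, T_g, T_f, T_e, T_c, T_d.
Key observation: granting shrinks the pool to (1, 2), yet T_h still fits and the chain goes through.
Check on the post-grant state, step by step:
  pool = (1, 2)
  T_h needs (1, 1) <= (1, 2) -> finishes; pool += (2, 0) = (3, 2)
  T_b needs (3, 1) <= (3, 2) -> finishes; pool += (2, 1) = (5, 3)
  T_g needs (0, 3) <= (5, 3) -> finishes; pool += (2, 1) = (7, 4)
  T_f needs (7, 4) <= (7, 4) -> finishes; pool += (0, 3) = (7, 7)
  T_e needs (3, 4) <= (7, 7) -> finishes; pool += (3, 1) = (10, 8)
  T_c needs (2, 6) <= (10, 8) -> finishes; pool += (1, 3) = (11, 11)
  T_d needs (5, 0) <= (11, 11) -> finishes; pool += (4, 2) = (15, 13)


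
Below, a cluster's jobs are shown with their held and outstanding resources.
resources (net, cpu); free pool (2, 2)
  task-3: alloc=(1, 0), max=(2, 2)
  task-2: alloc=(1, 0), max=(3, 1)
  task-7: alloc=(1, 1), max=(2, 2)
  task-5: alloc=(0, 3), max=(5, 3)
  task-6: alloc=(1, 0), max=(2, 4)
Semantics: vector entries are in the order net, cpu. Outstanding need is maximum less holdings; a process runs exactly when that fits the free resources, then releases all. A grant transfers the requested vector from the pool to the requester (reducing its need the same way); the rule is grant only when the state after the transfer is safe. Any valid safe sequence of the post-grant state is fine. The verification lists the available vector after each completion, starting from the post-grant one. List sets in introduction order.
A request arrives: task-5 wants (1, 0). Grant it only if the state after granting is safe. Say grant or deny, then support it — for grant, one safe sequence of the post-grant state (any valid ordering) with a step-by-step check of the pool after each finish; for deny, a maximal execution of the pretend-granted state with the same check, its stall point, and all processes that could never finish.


GRANT — the state after the grant stays safe, e.g. via task-3, task-7, task-2, task-5, task-6.
Key observation: even at the reduced pool (1, 2), task-3 fits immediately, so safety survives the grant.
Check on the post-grant state, step by step:
  pool = (1, 2)
  run task-3 (needs (1, 2), free (1, 2)); after release of (1, 0) the pool is (2, 2)
  run task-7 (needs (1, 1), free (2, 2)); after release of (1, 1) the pool is (3, 3)
  run task-2 (needs (2, 1), free (3, 3)); after release of (1, 0) the pool is (4, 3)
  run task-5 (needs (4, 0), free (4, 3)); after release of (1, 3) the pool is (5, 6)
  run task-6 (needs (1, 4), free (5, 6)); after release of (1, 0) the pool is (6, 6)


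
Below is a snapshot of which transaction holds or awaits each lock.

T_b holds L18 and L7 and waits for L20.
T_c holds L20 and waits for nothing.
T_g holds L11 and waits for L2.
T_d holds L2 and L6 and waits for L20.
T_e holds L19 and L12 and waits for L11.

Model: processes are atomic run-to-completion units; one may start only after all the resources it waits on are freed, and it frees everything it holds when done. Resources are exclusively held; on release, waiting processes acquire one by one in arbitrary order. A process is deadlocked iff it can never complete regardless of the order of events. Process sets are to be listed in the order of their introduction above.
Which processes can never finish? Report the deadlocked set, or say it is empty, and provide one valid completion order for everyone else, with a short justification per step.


The deadlocked set is empty.
Key observation: although several processes wait, no cycle exists — each chain bottoms out at a free runner.
One completion order for the rest: T_c, T_d, T_g, T_b, T_e.
Walking it through:
  T_c: no waits; runs immediately, freeing L20
  T_d: everything it awaited (L20) is free; runs, freeing L2 and L6
  T_g: everything it awaited (L2) is free; runs, freeing L11
  T_b: everything it awaited (L20) is free; runs, freeing L18 and L7
  T_e: everything it awaited (L11) is free; runs, freeing L19 and L12


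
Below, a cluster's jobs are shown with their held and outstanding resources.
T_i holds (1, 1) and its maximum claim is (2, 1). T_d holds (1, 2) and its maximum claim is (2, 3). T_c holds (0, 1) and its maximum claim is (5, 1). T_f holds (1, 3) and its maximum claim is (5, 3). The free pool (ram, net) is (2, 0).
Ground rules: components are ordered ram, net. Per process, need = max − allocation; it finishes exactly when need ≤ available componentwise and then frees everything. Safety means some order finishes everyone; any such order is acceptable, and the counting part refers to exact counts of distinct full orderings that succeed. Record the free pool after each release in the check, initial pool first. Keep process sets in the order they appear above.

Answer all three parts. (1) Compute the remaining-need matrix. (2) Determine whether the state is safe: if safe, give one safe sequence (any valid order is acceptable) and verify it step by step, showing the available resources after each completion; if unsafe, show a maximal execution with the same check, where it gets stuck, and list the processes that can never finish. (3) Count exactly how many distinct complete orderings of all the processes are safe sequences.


(1) Need matrix, components ordered ram, net:
  T_i: (1, 0)
  T_d: (1, 1)
  T_c: (5, 0)
  T_f: (4, 0)
(2) SAFE — a valid safe sequence is T_i, T_d, T_f, T_c.
Key observation: T_d is the earliest step where a requested resource binds exactly: need (1, 1), pool (3, 1) at its turn.
Check, step by step:
  pool = (2, 0)
  T_i needs (1, 0) <= (2, 0) -> finishes; pool += (1, 1) = (3, 1)
  T_d needs (1, 1) <= (3, 1) -> finishes; pool += (1, 2) = (4, 3)
  T_f needs (4, 0) <= (4, 3) -> finishes; pool += (1, 3) = (5, 6)
  T_c needs (5, 0) <= (5, 6) -> finishes; pool += (0, 1) = (5, 7)
(3) Precisely 1 of the possible complete orderings is a safe sequence.


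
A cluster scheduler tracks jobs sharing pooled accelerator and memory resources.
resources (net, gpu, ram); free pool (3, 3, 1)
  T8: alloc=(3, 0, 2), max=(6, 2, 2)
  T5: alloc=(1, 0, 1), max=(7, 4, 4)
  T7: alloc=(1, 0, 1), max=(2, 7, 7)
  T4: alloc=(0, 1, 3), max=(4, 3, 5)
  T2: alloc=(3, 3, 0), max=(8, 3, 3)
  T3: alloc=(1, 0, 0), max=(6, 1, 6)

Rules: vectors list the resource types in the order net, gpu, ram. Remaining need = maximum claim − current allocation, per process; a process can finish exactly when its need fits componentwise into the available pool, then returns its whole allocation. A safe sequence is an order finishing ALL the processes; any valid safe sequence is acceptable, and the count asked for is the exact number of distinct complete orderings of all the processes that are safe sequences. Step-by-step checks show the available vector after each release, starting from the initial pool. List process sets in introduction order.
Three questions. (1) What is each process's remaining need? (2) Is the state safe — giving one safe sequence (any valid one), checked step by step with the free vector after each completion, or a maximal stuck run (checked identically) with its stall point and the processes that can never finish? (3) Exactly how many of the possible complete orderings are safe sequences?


(1) Need matrix, components ordered net, gpu, ram:
  T8: (3, 2, 0)
  T5: (6, 4, 3)
  T7: (1, 7, 6)
  T4: (4, 2, 2)
  T2: (5, 0, 3)
  T3: (5, 1, 6)
(2) SAFE, for example via the order T8, T2, T4, T5, T7, T3.
Key observation: the first exact fit in this order is T8 — it needs (3, 2, 0) with (3, 3, 1) free, meeting a requested resource to the last unit.
Step-by-step check:
  pool = (3, 3, 1)
  T8: need (3, 2, 0) fits (3, 3, 1); releases (3, 0, 2), pool now (6, 3, 3)
  T2: need (5, 0, 3) fits (6, 3, 3); releases (3, 3, 0), pool now (9, 6, 3)
  T4: need (4, 2, 2) fits (9, 6, 3); releases (0, 1, 3), pool now (9, 7, 6)
  T5: need (6, 4, 3) fits (9, 7, 6); releases (1, 0, 1), pool now (10, 7, 7)
  T7: need (1, 7, 6) fits (10, 7, 7); releases (1, 0, 1), pool now (11, 7, 8)
  T3: need (5, 1, 6) fits (11, 7, 8); releases (1, 0, 0), pool now (12, 7, 8)
(3) Precisely 20 of the possible complete orderings are safe sequences.


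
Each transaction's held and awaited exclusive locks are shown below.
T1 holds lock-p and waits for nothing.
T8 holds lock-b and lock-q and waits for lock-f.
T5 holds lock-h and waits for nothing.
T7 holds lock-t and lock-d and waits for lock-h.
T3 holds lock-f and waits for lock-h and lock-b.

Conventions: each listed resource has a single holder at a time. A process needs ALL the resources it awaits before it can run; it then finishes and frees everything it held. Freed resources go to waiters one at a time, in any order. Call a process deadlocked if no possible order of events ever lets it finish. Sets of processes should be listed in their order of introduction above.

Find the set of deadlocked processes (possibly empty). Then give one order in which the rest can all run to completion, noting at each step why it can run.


Deadlocked set: T8 and T3.
Key observation: the loop T8 -> T3 -> T8 blocks itself forever; no other process is dragged down with it.
A valid finishing order for the others: T1, T5, T7.
Verifying each step:
  T1 waits on nothing -> runs at once and releases lock-p
  T5 waits on nothing -> runs at once and releases lock-h
  T7: everything it awaited (lock-h) is free; runs, freeing lock-t and lock-d


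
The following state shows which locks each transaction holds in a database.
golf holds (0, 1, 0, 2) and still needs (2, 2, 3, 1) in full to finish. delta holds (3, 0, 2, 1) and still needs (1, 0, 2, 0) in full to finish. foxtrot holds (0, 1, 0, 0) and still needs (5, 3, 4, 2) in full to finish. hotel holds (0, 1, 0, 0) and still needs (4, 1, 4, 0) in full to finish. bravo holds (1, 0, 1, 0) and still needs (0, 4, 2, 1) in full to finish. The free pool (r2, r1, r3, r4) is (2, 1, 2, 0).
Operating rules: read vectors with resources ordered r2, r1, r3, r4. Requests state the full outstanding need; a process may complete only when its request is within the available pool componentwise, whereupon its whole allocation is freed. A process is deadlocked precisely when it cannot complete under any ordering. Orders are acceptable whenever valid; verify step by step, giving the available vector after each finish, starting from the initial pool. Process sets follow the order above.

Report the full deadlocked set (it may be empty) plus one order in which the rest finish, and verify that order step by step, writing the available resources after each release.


No process is deadlocked.
Key observation: beginning at delta, releases accumulate fast enough that every process eventually fits.
One completion order for the rest: delta, hotel, golf, foxtrot, bravo. Check, step by step:
  pool = (2, 1, 2, 0)
  delta needs (1, 0, 2, 0) <= (2, 1, 2, 0) -> finishes; pool += (3, 0, 2, 1) = (5, 1, 4, 1)
  hotel needs (4, 1, 4, 0) <= (5, 1, 4, 1) -> finishes; pool += (0, 1, 0, 0) = (5, 2, 4, 1)
  golf needs (2, 2, 3, 1) <= (5, 2, 4, 1) -> finishes; pool += (0, 1, 0, 2) = (5, 3, 4, 3)
  foxtrot needs (5, 3, 4, 2) <= (5, 3, 4, 3) -> finishes; pool += (0, 1, 0, 0) = (5, 4, 4, 3)
  bravo needs (0, 4, 2, 1) <= (5, 4, 4, 3) -> finishes; pool += (1, 0, 1, 0) = (6, 4, 5, 3)


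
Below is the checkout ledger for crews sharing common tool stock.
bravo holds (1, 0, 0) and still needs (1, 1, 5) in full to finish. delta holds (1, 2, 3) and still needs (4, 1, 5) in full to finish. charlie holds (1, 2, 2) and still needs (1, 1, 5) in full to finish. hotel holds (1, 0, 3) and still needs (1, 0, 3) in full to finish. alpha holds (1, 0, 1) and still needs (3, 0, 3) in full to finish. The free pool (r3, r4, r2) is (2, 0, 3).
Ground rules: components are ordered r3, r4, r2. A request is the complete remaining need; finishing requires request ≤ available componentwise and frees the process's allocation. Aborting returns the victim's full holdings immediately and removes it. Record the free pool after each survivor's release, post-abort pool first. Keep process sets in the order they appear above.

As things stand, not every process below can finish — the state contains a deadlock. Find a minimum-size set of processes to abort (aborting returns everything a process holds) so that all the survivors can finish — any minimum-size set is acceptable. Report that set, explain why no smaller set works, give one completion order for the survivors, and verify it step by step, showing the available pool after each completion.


The answer: abort charlie.
Key observation: delta had no path to completion before; after the abort of charlie ((1, 2, 2) returned), step 3 is where it fits.
Why nothing smaller works: aborting no one leaves the state deadlocked as given.
Survivors finish in the order: hotel, alpha, delta, bravo. Walking it through (pool after the aborts first):
  pool = (3, 2, 5)
  hotel needs (1, 0, 3) <= (3, 2, 5) -> finishes; pool += (1, 0, 3) = (4, 2, 8)
  alpha needs (3, 0, 3) <= (4, 2, 8) -> finishes; pool += (1, 0, 1) = (5, 2, 9)
  delta needs (4, 1, 5) <= (5, 2, 9) -> finishes; pool += (1, 2, 3) = (6, 4, 12)
  bravo needs (1, 1, 5) <= (6, 4, 12) -> finishes; pool += (1, 0, 0) = (7, 4, 12)


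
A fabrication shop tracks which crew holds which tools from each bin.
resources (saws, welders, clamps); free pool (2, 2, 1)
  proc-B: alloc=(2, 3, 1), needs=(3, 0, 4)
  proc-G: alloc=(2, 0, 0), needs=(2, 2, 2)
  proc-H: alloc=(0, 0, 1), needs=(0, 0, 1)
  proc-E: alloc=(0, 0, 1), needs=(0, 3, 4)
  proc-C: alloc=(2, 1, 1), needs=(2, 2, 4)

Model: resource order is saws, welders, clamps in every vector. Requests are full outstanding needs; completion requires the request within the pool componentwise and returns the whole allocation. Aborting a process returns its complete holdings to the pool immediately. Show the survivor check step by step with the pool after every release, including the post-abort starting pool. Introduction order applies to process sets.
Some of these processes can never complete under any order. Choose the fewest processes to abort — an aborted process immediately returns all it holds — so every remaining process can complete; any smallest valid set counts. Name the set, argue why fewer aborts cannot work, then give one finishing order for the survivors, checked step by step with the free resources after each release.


Abort proc-B and proc-E.
Key observation: before aborting proc-B and proc-E, proc-C was permanently blocked — no order could ever run it; afterwards it completes at step 2.
No one abort is enough; case by case: proc-B alone leaves proc-E blocked (short on clamps); proc-G alone leaves proc-B blocked (short on clamps); proc-H alone leaves proc-B blocked (short on clamps); proc-E alone leaves proc-B blocked (short on clamps); proc-C alone leaves proc-B blocked (short on clamps).
One survivor order: proc-H, proc-C, proc-G. Check, step by step (post-abort pool first):
  pool = (4, 5, 3)
  proc-H needs (0, 0, 1) <= (4, 5, 3) -> finishes; pool += (0, 0, 1) = (4, 5, 4)
  proc-C needs (2, 2, 4) <= (4, 5, 4) -> finishes; pool += (2, 1, 1) = (6, 6, 5)
  proc-G needs (2, 2, 2) <= (6, 6, 5) -> finishes; pool += (2, 0, 0) = (8, 6, 5)


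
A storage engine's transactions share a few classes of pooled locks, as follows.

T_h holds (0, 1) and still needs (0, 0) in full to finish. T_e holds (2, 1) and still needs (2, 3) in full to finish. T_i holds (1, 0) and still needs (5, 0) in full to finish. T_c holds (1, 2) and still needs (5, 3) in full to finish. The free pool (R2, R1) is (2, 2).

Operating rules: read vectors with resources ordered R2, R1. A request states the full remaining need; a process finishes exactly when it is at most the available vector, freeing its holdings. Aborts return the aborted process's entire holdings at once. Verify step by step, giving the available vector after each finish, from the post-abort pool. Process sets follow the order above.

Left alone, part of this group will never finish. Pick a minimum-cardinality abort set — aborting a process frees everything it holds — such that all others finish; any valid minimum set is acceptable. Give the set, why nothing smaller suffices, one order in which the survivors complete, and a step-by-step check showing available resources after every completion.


The answer: abort T_i.
Key observation: before aborting T_i, T_c was permanently blocked — no order could ever run it; afterwards it completes at step 3.
No smaller set exists: with zero aborts the deadlock remains.
The survivors complete as T_h, T_e, T_c. Walking it through (starting from the post-abort pool):
  pool = (3, 2)
  T_h needs (0, 0) <= (3, 2) -> finishes; pool += (0, 1) = (3, 3)
  T_e needs (2, 3) <= (3, 3) -> finishes; pool += (2, 1) = (5, 4)
  T_c needs (5, 3) <= (5, 4) -> finishes; pool += (1, 2) = (6, 6)


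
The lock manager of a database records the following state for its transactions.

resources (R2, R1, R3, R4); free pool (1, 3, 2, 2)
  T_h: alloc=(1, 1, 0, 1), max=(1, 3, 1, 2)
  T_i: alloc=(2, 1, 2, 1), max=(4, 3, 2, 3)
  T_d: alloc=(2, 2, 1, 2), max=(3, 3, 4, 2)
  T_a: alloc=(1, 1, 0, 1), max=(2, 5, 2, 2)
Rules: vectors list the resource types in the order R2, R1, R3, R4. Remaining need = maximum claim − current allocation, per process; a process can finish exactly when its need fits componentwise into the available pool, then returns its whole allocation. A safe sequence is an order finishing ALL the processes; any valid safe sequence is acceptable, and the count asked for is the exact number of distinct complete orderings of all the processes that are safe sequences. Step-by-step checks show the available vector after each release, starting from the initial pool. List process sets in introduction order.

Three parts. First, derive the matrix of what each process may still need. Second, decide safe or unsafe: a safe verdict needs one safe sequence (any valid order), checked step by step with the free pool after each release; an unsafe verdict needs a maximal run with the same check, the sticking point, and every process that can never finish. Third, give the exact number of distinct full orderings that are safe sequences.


(1) Remaining need (order R2, R1, R3, R4):
  T_h: (0, 2, 1, 1)
  T_i: (2, 2, 0, 2)
  T_d: (1, 1, 3, 0)
  T_a: (1, 4, 2, 1)
(2) SAFE — a valid safe sequence is T_h, T_i, T_d, T_a.
Key observation: T_i is the earliest step where a requested resource binds exactly: need (2, 2, 0, 2), pool (2, 4, 2, 3) at its turn.
Check, step by step:
  pool = (1, 3, 2, 2)
  T_h: need (0, 2, 1, 1) fits (1, 3, 2, 2); releases (1, 1, 0, 1), pool now (2, 4, 2, 3)
  T_i: need (2, 2, 0, 2) fits (2, 4, 2, 3); releases (2, 1, 2, 1), pool now (4, 5, 4, 4)
  T_d: need (1, 1, 3, 0) fits (4, 5, 4, 4); releases (2, 2, 1, 2), pool now (6, 7, 5, 6)
  T_a: need (1, 4, 2, 1) fits (6, 7, 5, 6); releases (1, 1, 0, 1), pool now (7, 8, 5, 7)
(3) Exactly 3 of the possible complete orderings are safe sequences.


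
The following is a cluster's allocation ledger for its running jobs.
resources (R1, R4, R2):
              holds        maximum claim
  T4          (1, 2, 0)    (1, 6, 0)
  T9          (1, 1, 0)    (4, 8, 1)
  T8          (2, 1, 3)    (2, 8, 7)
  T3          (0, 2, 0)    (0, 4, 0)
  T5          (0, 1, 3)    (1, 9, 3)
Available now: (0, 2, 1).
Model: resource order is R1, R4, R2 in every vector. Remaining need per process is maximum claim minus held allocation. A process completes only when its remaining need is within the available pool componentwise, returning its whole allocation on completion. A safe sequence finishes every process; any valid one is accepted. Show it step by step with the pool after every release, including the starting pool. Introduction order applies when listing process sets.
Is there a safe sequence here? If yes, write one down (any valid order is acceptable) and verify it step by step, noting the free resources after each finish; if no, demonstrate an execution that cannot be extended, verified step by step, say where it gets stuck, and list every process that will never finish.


UNSAFE — no complete ordering exists.
Key observation: even finishing T3, T4 leaves just (1, 6, 1) free — too little R4 for any of the remaining processes.
Going as far as possible: T3, T4; after that, nothing fits. Check, step by step:
  pool = (0, 2, 1)
  T3: need (0, 2, 0) fits (0, 2, 1); releases (0, 2, 0), pool now (0, 4, 1)
  T4: need (0, 4, 0) fits (0, 4, 1); releases (1, 2, 0), pool now (1, 6, 1)
  T9 cannot run: need (3, 7, 1) vs free (1, 6, 1) (insufficient R1 and R4)
  T8 cannot run: need (0, 7, 4) vs free (1, 6, 1) (insufficient R4 and R2)
  T5 cannot run: need (1, 8, 0) vs free (1, 6, 1) (insufficient R4)
Never able to finish: T9, T8 and T5.


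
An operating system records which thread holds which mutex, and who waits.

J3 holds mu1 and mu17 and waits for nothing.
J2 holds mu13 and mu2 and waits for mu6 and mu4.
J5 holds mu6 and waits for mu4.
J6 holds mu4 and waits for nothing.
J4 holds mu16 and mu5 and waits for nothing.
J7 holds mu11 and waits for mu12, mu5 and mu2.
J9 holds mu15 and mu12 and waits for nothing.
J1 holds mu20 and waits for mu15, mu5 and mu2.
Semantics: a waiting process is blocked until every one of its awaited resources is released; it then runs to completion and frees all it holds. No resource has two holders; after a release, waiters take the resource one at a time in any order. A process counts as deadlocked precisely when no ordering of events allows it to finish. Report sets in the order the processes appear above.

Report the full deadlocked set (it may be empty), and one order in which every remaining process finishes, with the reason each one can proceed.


The deadlocked set is empty.
Key observation: there is no circular wait here — follow any chain and it reaches a process that is free to run now.
A valid finishing order for the others: J9, J3, J6, J5, J2, J4, J1, J7.
Walking it through:
  run J9 (it waits on nothing); releases mu15 and mu12
  run J3 (it waits on nothing); releases mu1 and mu17
  run J6 (it waits on nothing); releases mu4
  J5: everything it awaited (mu4) is free; runs, freeing mu6
  J2: everything it awaited (mu6 and mu4) is free; runs, freeing mu13 and mu2
  run J4 (it waits on nothing); releases mu16 and mu5
  J1: everything it awaited (mu15, mu5 and mu2) is free; runs, freeing mu20
  J7: everything it awaited (mu12, mu5 and mu2) is free; runs, freeing mu11


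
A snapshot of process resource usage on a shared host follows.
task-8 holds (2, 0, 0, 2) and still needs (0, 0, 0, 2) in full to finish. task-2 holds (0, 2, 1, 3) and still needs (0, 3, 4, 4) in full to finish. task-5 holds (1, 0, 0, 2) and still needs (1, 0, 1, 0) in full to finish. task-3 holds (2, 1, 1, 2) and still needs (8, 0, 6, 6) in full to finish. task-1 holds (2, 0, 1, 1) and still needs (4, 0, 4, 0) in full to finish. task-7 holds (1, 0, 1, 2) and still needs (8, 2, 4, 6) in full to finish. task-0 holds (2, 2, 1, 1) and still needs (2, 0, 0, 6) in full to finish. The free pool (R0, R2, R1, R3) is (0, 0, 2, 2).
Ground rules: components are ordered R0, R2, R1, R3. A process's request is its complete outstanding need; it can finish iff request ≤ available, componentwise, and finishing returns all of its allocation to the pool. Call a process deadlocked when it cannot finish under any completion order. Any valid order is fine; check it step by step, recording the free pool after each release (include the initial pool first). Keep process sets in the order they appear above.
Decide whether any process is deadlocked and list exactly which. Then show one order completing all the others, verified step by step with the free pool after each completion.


The deadlocked set is task-2, task-3, task-1 and task-7.
Key observation: the pool after task-8, task-5, task-0 is (5, 2, 3, 7); every surviving request exceeds it in R1, so progress ends there.
A valid finishing order for the others: task-8, task-5, task-0. Walking it through:
  pool = (0, 0, 2, 2)
  run task-8 (needs (0, 0, 0, 2), free (0, 0, 2, 2)); after release of (2, 0, 0, 2) the pool is (2, 0, 2, 4)
  run task-5 (needs (1, 0, 1, 0), free (2, 0, 2, 4)); after release of (1, 0, 0, 2) the pool is (3, 0, 2, 6)
  run task-0 (needs (2, 0, 0, 6), free (3, 0, 2, 6)); after release of (2, 2, 1, 1) the pool is (5, 2, 3, 7)
None of the blocked processes ever fits:
  task-2 still needs (0, 3, 4, 4) but only (5, 2, 3, 7) is free — short on R2 and R1
  task-3 still needs (8, 0, 6, 6) but only (5, 2, 3, 7) is free — short on R0 and R1
  task-1 still needs (4, 0, 4, 0) but only (5, 2, 3, 7) is free — short on R1
  task-7 still needs (8, 2, 4, 6) but only (5, 2, 3, 7) is free — short on R0 and R1
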